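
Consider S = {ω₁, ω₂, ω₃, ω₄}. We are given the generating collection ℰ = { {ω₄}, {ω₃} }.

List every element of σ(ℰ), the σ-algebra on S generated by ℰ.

|σ(ℰ)| = 8.  σ(ℰ) = { ∅, {ω₃}, {ω₄}, {ω₁, ω₂}, {ω₃, ω₄}, {ω₁, ω₂, ω₃}, {ω₁, ω₂, ω₄}, S }

Check:
Take S₀ = ℰ ∪ {∅, S} = { ∅, {ω₃}, {ω₄}, S }.
Round 1: 3 new —
  {ω₃, ω₄}  = {ω₃} ∪ {ω₄}
  {ω₁, ω₂, ω₃}  = {ω₄}ᶜ
  {ω₁, ω₂, ω₄}  = {ω₃}ᶜ
Round 2 (1 new):
  {ω₁, ω₂}  = {ω₃, ω₄}ᶜ
Round 3 adds nothing — fixpoint reached.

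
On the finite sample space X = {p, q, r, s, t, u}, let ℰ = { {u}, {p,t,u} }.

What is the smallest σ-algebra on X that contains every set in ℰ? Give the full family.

Answer: σ(ℰ) = { {}, {u}, {p,t}, {p,t,u}, {q,r,s}, {q,r,s,u}, {p,q,r,s,t}, X }

Derivation:
Take S₀ = ℰ ∪ {∅, X} = { {}, {u}, {p,t,u}, X }.
Round 1 (2 new):
  {q,r,s}  = complement {p,t,u}
  {p,q,r,s,t}  = complement {u}
Round 2 (1 new):
  {q,r,s,u}  = {q,r,s} ∪ {u}
Round 3 (1 new):
  {p,t}  = complement {q,r,s,u}
Round 4: stable.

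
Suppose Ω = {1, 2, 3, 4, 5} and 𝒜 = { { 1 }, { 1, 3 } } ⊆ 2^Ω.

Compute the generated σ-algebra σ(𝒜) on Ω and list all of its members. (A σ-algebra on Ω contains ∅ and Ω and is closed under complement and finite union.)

Take S₀ = 𝒜 ∪ {∅, Ω} = { {  }, { 1 }, { 1, 3 }, Ω }.
Round 1 (2 new):
  { 2, 4, 5 }  = { 1, 3 }ᶜ
  { 2, 3, 4, 5 }  = { 1 }ᶜ
  |family| = 6
Round 2: +1 →
  { 1, 2, 4, 5 }  = { 2, 4, 5 } ∪ { 1 }
  |family| = 7
Round 3. New:
  { 3 }  = { 1, 2, 4, 5 }ᶜ
  |family| = 8
Round 4 adds nothing — fixpoint reached.

Hence σ(𝒜) has 8 members: { {  }, { 1 }, { 3 }, { 1, 3 }, { 2, 4, 5 }, { 1, 2, 4, 5 }, { 2, 3, 4, 5 }, Ω }.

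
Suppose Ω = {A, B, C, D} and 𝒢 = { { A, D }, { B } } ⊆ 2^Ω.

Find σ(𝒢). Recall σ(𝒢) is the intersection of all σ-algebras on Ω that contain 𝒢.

|σ(𝒢)| = 8.  σ(𝒢) = { ∅, { B }, { C }, { A, D }, { B, C }, { A, B, D }, { A, C, D }, Ω }

Trace:
Initial family (4 sets): { ∅, { B }, { A, D }, Ω }.
Step 1 (3 new):
  { B, C }  = ᶜ of { A, D }
  { A, B, D }  = { B } ∪ { A, D }
  { A, C, D }  = ᶜ of { B }
  (now 7)
Step 2 adds 1:
  { C }  = ᶜ of { A, B, D }
  (now 8)
Step 3: closed — nothing new.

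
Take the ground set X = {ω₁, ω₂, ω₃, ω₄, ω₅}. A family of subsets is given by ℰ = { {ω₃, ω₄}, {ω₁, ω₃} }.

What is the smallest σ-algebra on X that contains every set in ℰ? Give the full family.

Answer: σ(ℰ) = { ∅, {ω₁}, {ω₃}, {ω₄}, {ω₁, ω₃}, {ω₁, ω₄}, {ω₂, ω₅}, {ω₃, ω₄}, {ω₁, ω₂, ω₅}, {ω₁, ω₃, ω₄}, {ω₂, ω₃, ω₅}, {ω₂, ω₄, ω₅}, {ω₁, ω₂, ω₃, ω₅}, {ω₁, ω₂, ω₄, ω₅}, {ω₂, ω₃, ω₄, ω₅}, X }

Working:
Start: ℰ ∪ {∅, X} = { ∅, {ω₁, ω₃}, {ω₃, ω₄}, X }.
Pass 1. New:
  {ω₁, ω₂, ω₅}  = X∖{ω₃, ω₄}
  {ω₁, ω₃, ω₄}  = {ω₁, ω₃} ∪ {ω₃, ω₄}
  {ω₂, ω₄, ω₅}  = X∖{ω₁, ω₃}
  [7 total]
Pass 2 adds 4:
  {ω₂, ω₅}  = X∖{ω₁, ω₃, ω₄}
  {ω₁, ω₂, ω₃, ω₅}  = {ω₁, ω₂, ω₅} ∪ {ω₁, ω₃}
  {ω₁, ω₂, ω₄, ω₅}  = {ω₁, ω₂, ω₅} ∪ {ω₂, ω₄, ω₅}
  {ω₂, ω₃, ω₄, ω₅}  = {ω₃, ω₄} ∪ {ω₂, ω₄, ω₅}
  [11 total]
Pass 3: +3 →
  {ω₁}  = X∖{ω₂, ω₃, ω₄, ω₅}
  {ω₃}  = X∖{ω₁, ω₂, ω₄, ω₅}
  {ω₄}  = X∖{ω₁, ω₂, ω₃, ω₅}
  [14 total]
Pass 4 (2 new):
  {ω₁, ω₄}  = {ω₄} ∪ {ω₁}
  {ω₂, ω₃, ω₅}  = {ω₃} ∪ {ω₂, ω₅}
  [16 total]
Pass 5: already closed under ᶜ and ∪.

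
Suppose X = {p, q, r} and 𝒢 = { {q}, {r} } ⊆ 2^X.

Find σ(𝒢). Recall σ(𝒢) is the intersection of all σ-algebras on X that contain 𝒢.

Initial family (4 sets): { {}, {q}, {r}, X }.
Iteration 1: 3 new —
  {p, q}  = complement {r}
  {p, r}  = complement {q}
  {q, r}  = {r} ∪ {q}
  — 7 sets.
Iteration 2: +1 →
  {p}  = complement {q, r}
  — 8 sets.
Iteration 3: no new sets; the family is a σ-algebra.

σ(𝒢) = { {}, {p}, {q}, {r}, {p, q}, {p, r}, {q, r}, X }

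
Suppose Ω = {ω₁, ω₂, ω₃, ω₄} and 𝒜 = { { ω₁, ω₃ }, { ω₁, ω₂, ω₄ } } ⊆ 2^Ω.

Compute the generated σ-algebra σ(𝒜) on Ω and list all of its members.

σ(𝒜) = { {}, { ω₁ }, { ω₃ }, { ω₁, ω₃ }, { ω₂, ω₄ }, { ω₁, ω₂, ω₄ }, { ω₂, ω₃, ω₄ }, Ω }

Check:
Initial family (4 sets): { {}, { ω₁, ω₃ }, { ω₁, ω₂, ω₄ }, Ω }.
Iteration 1. New:
  { ω₃ }  = { ω₁, ω₂, ω₄ }ᶜ
  { ω₂, ω₄ }  = { ω₁, ω₃ }ᶜ
  (now 6)
Iteration 2 adds 1:
  { ω₂, ω₃, ω₄ }  = { ω₃ } ∪ { ω₂, ω₄ }
  (now 7)
Iteration 3 (1 new):
  { ω₁ }  = { ω₂, ω₃, ω₄ }ᶜ
  (now 8)
Iteration 4: stable.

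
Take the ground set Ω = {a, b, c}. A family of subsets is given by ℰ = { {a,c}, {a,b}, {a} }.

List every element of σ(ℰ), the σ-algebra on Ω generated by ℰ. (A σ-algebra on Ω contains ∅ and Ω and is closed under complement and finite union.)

|σ(ℰ)| = 8.  σ(ℰ) = { {}, {a}, {b}, {c}, {a,b}, {a,c}, {b,c}, Ω }

Check:
Begin from { {}, {a}, {a,b}, {a,c}, Ω } (that is, ℰ plus ∅ and Ω).
Round 1: 3 new —
  {b}  = ᶜ of {a,c}
  {c}  = ᶜ of {a,b}
  {b,c}  = ᶜ of {a}
  (now 8)
Round 2: no new sets; the family is a σ-algebra.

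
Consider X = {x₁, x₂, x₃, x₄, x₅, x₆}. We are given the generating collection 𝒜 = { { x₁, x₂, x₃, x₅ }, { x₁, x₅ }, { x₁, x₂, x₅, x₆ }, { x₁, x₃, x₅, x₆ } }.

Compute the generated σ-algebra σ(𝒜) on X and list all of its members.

Initial family (6 sets): { {  }, { x₁, x₅ }, { x₁, x₂, x₃, x₅ }, { x₁, x₂, x₅, x₆ }, { x₁, x₃, x₅, x₆ }, X }.
Iteration 1. New:
  { x₂, x₄ }  = X∖{ x₁, x₃, x₅, x₆ }
  { x₃, x₄ }  = X∖{ x₁, x₂, x₅, x₆ }
  { x₄, x₆ }  = X∖{ x₁, x₂, x₃, x₅ }
  { x₂, x₃, x₄, x₆ }  = X∖{ x₁, x₅ }
  { x₁, x₂, x₃, x₅, x₆ }  = { x₁, x₃, x₅, x₆ } ∪ { x₁, x₂, x₃, x₅ }
Iteration 2 adds 10:
  { x₄ }  = X∖{ x₁, x₂, x₃, x₅, x₆ }
  { x₂, x₃, x₄ }  = { x₃, x₄ } ∪ { x₂, x₄ }
  { x₂, x₄, x₆ }  = { x₄, x₆ } ∪ { x₂, x₄ }
  { x₃, x₄, x₆ }  = { x₃, x₄ } ∪ { x₄, x₆ }
  { x₁, x₂, x₄, x₅ }  = { x₁, x₅ } ∪ { x₂, x₄ }
  { x₁, x₃, x₄, x₅ }  = { x₃, x₄ } ∪ { x₁, x₅ }
  { x₁, x₄, x₅, x₆ }  = { x₁, x₅ } ∪ { x₄, x₆ }
  { x₁, x₂, x₃, x₄, x₅ }  = { x₃, x₄ } ∪ { x₁, x₂, x₃, x₅ }
  { x₁, x₂, x₄, x₅, x₆ }  = { x₄, x₆ } ∪ { x₁, x₂, x₅, x₆ }
  { x₁, x₃, x₄, x₅, x₆ }  = { x₁, x₃, x₅, x₆ } ∪ { x₃, x₄ }
Iteration 3. New:
  { x₂ }  = X∖{ x₁, x₃, x₄, x₅, x₆ }
  { x₃ }  = X∖{ x₁, x₂, x₄, x₅, x₆ }
  { x₆ }  = X∖{ x₁, x₂, x₃, x₄, x₅ }
  { x₂, x₃ }  = X∖{ x₁, x₄, x₅, x₆ }
  { x₂, x₆ }  = X∖{ x₁, x₃, x₄, x₅ }
  { x₃, x₆ }  = X∖{ x₁, x₂, x₄, x₅ }
  { x₁, x₂, x₅ }  = X∖{ x₃, x₄, x₆ }
  { x₁, x₃, x₅ }  = X∖{ x₂, x₄, x₆ }
  { x₁, x₄, x₅ }  = { x₁, x₅ } ∪ { x₄ }
  { x₁, x₅, x₆ }  = X∖{ x₂, x₃, x₄ }
Iteration 4. New:
  { x₂, x₃, x₆ }  = X∖{ x₁, x₄, x₅ }
Iteration 5: no new sets; the family is a σ-algebra.

Hence σ(𝒜) has 32 members: { {  }, { x₂ }, { x₃ }, { x₄ }, { x₆ }, { x₁, x₅ }, { x₂, x₃ }, { x₂, x₄ }, { x₂, x₆ }, { x₃, x₄ }, { x₃, x₆ }, { x₄, x₆ }, { x₁, x₂, x₅ }, { x₁, x₃, x₅ }, { x₁, x₄, x₅ }, { x₁, x₅, x₆ }, { x₂, x₃, x₄ }, { x₂, x₃, x₆ }, { x₂, x₄, x₆ }, { x₃, x₄, x₆ }, { x₁, x₂, x₃, x₅ }, { x₁, x₂, x₄, x₅ }, { x₁, x₂, x₅, x₆ }, { x₁, x₃, x₄, x₅ }, { x₁, x₃, x₅, x₆ }, { x₁, x₄, x₅, x₆ }, { x₂, x₃, x₄, x₆ }, { x₁, x₂, x₃, x₄, x₅ }, { x₁, x₂, x₃, x₅, x₆ }, { x₁, x₂, x₄, x₅, x₆ }, { x₁, x₃, x₄, x₅, x₆ }, X }.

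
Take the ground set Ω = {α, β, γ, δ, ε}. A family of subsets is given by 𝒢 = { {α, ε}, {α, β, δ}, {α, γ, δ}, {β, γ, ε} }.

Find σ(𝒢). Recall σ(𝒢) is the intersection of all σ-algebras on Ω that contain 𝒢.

|σ(𝒢)| = 32.  σ(𝒢) = { ∅, {α}, {β}, {γ}, {δ}, {ε}, {α, β}, {α, γ}, {α, δ}, {α, ε}, {β, γ}, {β, δ}, {β, ε}, {γ, δ}, {γ, ε}, {δ, ε}, {α, β, γ}, {α, β, δ}, {α, β, ε}, {α, γ, δ}, {α, γ, ε}, {α, δ, ε}, {β, γ, δ}, {β, γ, ε}, {β, δ, ε}, {γ, δ, ε}, {α, β, γ, δ}, {α, β, γ, ε}, {α, β, δ, ε}, {α, γ, δ, ε}, {β, γ, δ, ε}, Ω }

Derivation:
Take S₀ = 𝒢 ∪ {∅, Ω} = { ∅, {α, ε}, {α, β, δ}, {α, γ, δ}, {β, γ, ε}, Ω }.
Round 1: +8 →
  {α, δ}  = Ω∖{β, γ, ε}
  {β, ε}  = Ω∖{α, γ, δ}
  {γ, ε}  = Ω∖{α, β, δ}
  {β, γ, δ}  = Ω∖{α, ε}
  {α, β, γ, δ}  = {α, γ, δ} ∪ {α, β, δ}
  {α, β, γ, ε}  = {β, γ, ε} ∪ {α, ε}
  {α, β, δ, ε}  = {α, ε} ∪ {α, β, δ}
  {α, γ, δ, ε}  = {α, γ, δ} ∪ {α, ε}
Round 2. New:
  {β}  = Ω∖{α, γ, δ, ε}
  {γ}  = Ω∖{α, β, δ, ε}
  {δ}  = Ω∖{α, β, γ, ε}
  {ε}  = Ω∖{α, β, γ, δ}
  {α, β, ε}  = {β, ε} ∪ {α, ε}
  {α, γ, ε}  = {α, ε} ∪ {γ, ε}
  {α, δ, ε}  = {α, δ} ∪ {α, ε}
  {β, γ, δ, ε}  = {β, ε} ∪ {β, γ, δ}
Round 3. New:
  {α}  = Ω∖{β, γ, δ, ε}
  {β, γ}  = Ω∖{α, δ, ε}
  {β, δ}  = Ω∖{α, γ, ε}
  {γ, δ}  = Ω∖{α, β, ε}
  {δ, ε}  = {ε} ∪ {δ}
  {β, δ, ε}  = {β, ε} ∪ {δ}
  {γ, δ, ε}  = {γ, ε} ∪ {δ}
Round 4 (3 new):
  {α, β}  = Ω∖{γ, δ, ε}
  {α, γ}  = Ω∖{β, δ, ε}
  {α, β, γ}  = Ω∖{δ, ε}
Round 5: stable.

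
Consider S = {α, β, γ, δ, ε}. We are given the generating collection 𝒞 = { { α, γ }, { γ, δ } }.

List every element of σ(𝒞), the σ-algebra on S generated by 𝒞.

|σ(𝒞)| = 16.  σ(𝒞) = { ∅, { α }, { γ }, { δ }, { α, γ }, { α, δ }, { β, ε }, { γ, δ }, { α, β, ε }, { α, γ, δ }, { β, γ, ε }, { β, δ, ε }, { α, β, γ, ε }, { α, β, δ, ε }, { β, γ, δ, ε }, S }

Check:
Seed the family with 𝒞 together with ∅ and S: { ∅, { α, γ }, { γ, δ }, S }.
Pass 1: 3 new —
  { α, β, ε }  = complement { γ, δ }
  { α, γ, δ }  = { α, γ } ∪ { γ, δ }
  { β, δ, ε }  = complement { α, γ }
  [7 total]
Pass 2 (4 new):
  { β, ε }  = complement { α, γ, δ }
  { α, β, γ, ε }  = { α, β, ε } ∪ { α, γ }
  { α, β, δ, ε }  = { α, β, ε } ∪ { β, δ, ε }
  { β, γ, δ, ε }  = { γ, δ } ∪ { β, δ, ε }
  [11 total]
Pass 3 (3 new):
  { α }  = complement { β, γ, δ, ε }
  { γ }  = complement { α, β, δ, ε }
  { δ }  = complement { α, β, γ, ε }
  [14 total]
Pass 4: 2 new —
  { α, δ }  = { δ } ∪ { α }
  { β, γ, ε }  = { γ } ∪ { β, ε }
  [16 total]
Pass 5: stable.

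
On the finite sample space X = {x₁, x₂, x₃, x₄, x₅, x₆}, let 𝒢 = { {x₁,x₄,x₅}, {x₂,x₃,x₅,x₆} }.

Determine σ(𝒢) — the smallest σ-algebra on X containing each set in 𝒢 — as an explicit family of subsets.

Seed the family with 𝒢 together with ∅ and X: { ∅, {x₁,x₄,x₅}, {x₂,x₃,x₅,x₆}, X }.
Iteration 1 (2 new):
  {x₁,x₄}  = ᶜ of {x₂,x₃,x₅,x₆}
  {x₂,x₃,x₆}  = ᶜ of {x₁,x₄,x₅}
  (now 6)
Iteration 2 adds 1:
  {x₁,x₂,x₃,x₄,x₆}  = {x₁,x₄} ∪ {x₂,x₃,x₆}
  (now 7)
Iteration 3 (1 new):
  {x₅}  = ᶜ of {x₁,x₂,x₃,x₄,x₆}
  (now 8)
Iteration 4: no new sets; the family is a σ-algebra.

Therefore σ(𝒢) = { ∅, {x₅}, {x₁,x₄}, {x₁,x₄,x₅}, {x₂,x₃,x₆}, {x₂,x₃,x₅,x₆}, {x₁,x₂,x₃,x₄,x₆}, X } (|σ(𝒢)| = 8).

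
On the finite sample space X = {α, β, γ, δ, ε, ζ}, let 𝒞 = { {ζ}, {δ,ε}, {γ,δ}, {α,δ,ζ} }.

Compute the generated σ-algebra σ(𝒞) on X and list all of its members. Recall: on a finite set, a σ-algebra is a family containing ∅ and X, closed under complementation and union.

Take S₀ = 𝒞 ∪ {∅, X} = { {}, {ζ}, {γ,δ}, {δ,ε}, {α,δ,ζ}, X }.
Round 1. New:
  {β,γ,ε}  = complement {α,δ,ζ}
  {γ,δ,ε}  = {δ,ε} ∪ {γ,δ}
  {γ,δ,ζ}  = {γ,δ} ∪ {ζ}
  {δ,ε,ζ}  = {δ,ε} ∪ {ζ}
  {α,β,γ,ζ}  = complement {δ,ε}
  {α,β,ε,ζ}  = complement {γ,δ}
  {α,γ,δ,ζ}  = {γ,δ} ∪ {α,δ,ζ}
  {α,δ,ε,ζ}  = {δ,ε} ∪ {α,δ,ζ}
  {α,β,γ,δ,ε}  = complement {ζ}
  [15 total]
Round 2: 13 new —
  {β,γ}  = complement {α,δ,ε,ζ}
  {β,ε}  = complement {α,γ,δ,ζ}
  {α,β,γ}  = complement {δ,ε,ζ}
  {α,β,ε}  = complement {γ,δ,ζ}
  {α,β,ζ}  = complement {γ,δ,ε}
  {β,γ,δ,ε}  = {γ,δ,ε} ∪ {β,γ,ε}
  {β,γ,ε,ζ}  = {ζ} ∪ {β,γ,ε}
  {γ,δ,ε,ζ}  = {γ,δ,ε} ∪ {ζ}
  {α,β,γ,δ,ζ}  = {γ,δ} ∪ {α,β,γ,ζ}
  {α,β,γ,ε,ζ}  = {α,β,γ,ζ} ∪ {β,γ,ε}
  {α,β,δ,ε,ζ}  = {α,δ,ε,ζ} ∪ {α,β,ε,ζ}
  {α,γ,δ,ε,ζ}  = {γ,δ,ε} ∪ {α,δ,ε,ζ}
  {β,γ,δ,ε,ζ}  = {β,γ,ε} ∪ {γ,δ,ζ}
  [28 total]
Round 3. New:
  {α}  = complement {β,γ,δ,ε,ζ}
  {β}  = complement {α,γ,δ,ε,ζ}
  {γ}  = complement {α,β,δ,ε,ζ}
  {δ}  = complement {α,β,γ,ε,ζ}
  {ε}  = complement {α,β,γ,δ,ζ}
  {α,β}  = complement {γ,δ,ε,ζ}
  {α,δ}  = complement {β,γ,ε,ζ}
  {α,ζ}  = complement {β,γ,δ,ε}
  {β,γ,δ}  = {γ,δ} ∪ {β,γ}
  {β,γ,ζ}  = {ζ} ∪ {β,γ}
  {β,δ,ε}  = {β,ε} ∪ {δ,ε}
  {β,ε,ζ}  = {β,ε} ∪ {ζ}
  {α,β,γ,δ}  = {γ,δ} ∪ {α,β,γ}
  {α,β,γ,ε}  = {β,ε} ∪ {α,β,γ}
  {α,β,δ,ε}  = {δ,ε} ∪ {α,β,ε}
  {α,β,δ,ζ}  = {α,δ,ζ} ∪ {α,β,ζ}
  {β,γ,δ,ζ}  = {γ,δ,ζ} ∪ {β,γ}
  {β,δ,ε,ζ}  = {β,ε} ∪ {δ,ε,ζ}
  [46 total]
Round 4: 14 new —
  {α,γ}  = complement {β,δ,ε,ζ}
  {α,ε}  = complement {β,γ,δ,ζ}
  {β,δ}  = {β} ∪ {δ}
  {β,ζ}  = {β} ∪ {ζ}
  {γ,ε}  = complement {α,β,δ,ζ}
  {γ,ζ}  = complement {α,β,δ,ε}
  {δ,ζ}  = complement {α,β,γ,ε}
  {ε,ζ}  = complement {α,β,γ,δ}
  {α,β,δ}  = {β} ∪ {α,δ}
  {α,γ,δ}  = complement {β,ε,ζ}
  {α,γ,ζ}  = complement {β,δ,ε}
  {α,δ,ε}  = complement {β,γ,ζ}
  {α,ε,ζ}  = complement {β,γ,δ}
  {α,γ,δ,ε}  = {α} ∪ {γ,δ,ε}
  [60 total]
Round 5. New:
  {α,γ,ε}  = {α,γ} ∪ {α,ε}
  {β,δ,ζ}  = {β} ∪ {δ,ζ}
  {γ,ε,ζ}  = complement {α,β,δ}
  {α,γ,ε,ζ}  = complement {β,δ}
  [64 total]
Round 6 adds nothing — fixpoint reached.

Hence σ(𝒞) has 64 members: { {}, {α}, {β}, {γ}, {δ}, {ε}, {ζ}, {α,β}, {α,γ}, {α,δ}, {α,ε}, {α,ζ}, {β,γ}, {β,δ}, {β,ε}, {β,ζ}, {γ,δ}, {γ,ε}, {γ,ζ}, {δ,ε}, {δ,ζ}, {ε,ζ}, {α,β,γ}, {α,β,δ}, {α,β,ε}, {α,β,ζ}, {α,γ,δ}, {α,γ,ε}, {α,γ,ζ}, {α,δ,ε}, {α,δ,ζ}, {α,ε,ζ}, {β,γ,δ}, {β,γ,ε}, {β,γ,ζ}, {β,δ,ε}, {β,δ,ζ}, {β,ε,ζ}, {γ,δ,ε}, {γ,δ,ζ}, {γ,ε,ζ}, {δ,ε,ζ}, {α,β,γ,δ}, {α,β,γ,ε}, {α,β,γ,ζ}, {α,β,δ,ε}, {α,β,δ,ζ}, {α,β,ε,ζ}, {α,γ,δ,ε}, {α,γ,δ,ζ}, {α,γ,ε,ζ}, {α,δ,ε,ζ}, {β,γ,δ,ε}, {β,γ,δ,ζ}, {β,γ,ε,ζ}, {β,δ,ε,ζ}, {γ,δ,ε,ζ}, {α,β,γ,δ,ε}, {α,β,γ,δ,ζ}, {α,β,γ,ε,ζ}, {α,β,δ,ε,ζ}, {α,γ,δ,ε,ζ}, {β,γ,δ,ε,ζ}, X }.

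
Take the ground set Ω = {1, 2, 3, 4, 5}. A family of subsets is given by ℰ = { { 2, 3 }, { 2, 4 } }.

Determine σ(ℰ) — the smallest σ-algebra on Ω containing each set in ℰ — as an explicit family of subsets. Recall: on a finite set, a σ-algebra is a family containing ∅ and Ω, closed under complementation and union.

σ(ℰ) = { ∅, { 2 }, { 3 }, { 4 }, { 1, 5 }, { 2, 3 }, { 2, 4 }, { 3, 4 }, { 1, 2, 5 }, { 1, 3, 5 }, { 1, 4, 5 }, { 2, 3, 4 }, { 1, 2, 3, 5 }, { 1, 2, 4, 5 }, { 1, 3, 4, 5 }, Ω }

Check:
Start: ℰ ∪ {∅, Ω} = { ∅, { 2, 3 }, { 2, 4 }, Ω }.
Pass 1 (3 new):
  { 1, 3, 5 }  = { 2, 4 }ᶜ
  { 1, 4, 5 }  = { 2, 3 }ᶜ
  { 2, 3, 4 }  = { 2, 3 } ∪ { 2, 4 }
  [7 total]
Pass 2: 4 new —
  { 1, 5 }  = { 2, 3, 4 }ᶜ
  { 1, 2, 3, 5 }  = { 2, 3 } ∪ { 1, 3, 5 }
  { 1, 2, 4, 5 }  = { 1, 4, 5 } ∪ { 2, 4 }
  { 1, 3, 4, 5 }  = { 1, 4, 5 } ∪ { 1, 3, 5 }
  [11 total]
Pass 3: 3 new —
  { 2 }  = { 1, 3, 4, 5 }ᶜ
  { 3 }  = { 1, 2, 4, 5 }ᶜ
  { 4 }  = { 1, 2, 3, 5 }ᶜ
  [14 total]
Pass 4 (2 new):
  { 3, 4 }  = { 3 } ∪ { 4 }
  { 1, 2, 5 }  = { 1, 5 } ∪ { 2 }
  [16 total]
Pass 5: closed — nothing new.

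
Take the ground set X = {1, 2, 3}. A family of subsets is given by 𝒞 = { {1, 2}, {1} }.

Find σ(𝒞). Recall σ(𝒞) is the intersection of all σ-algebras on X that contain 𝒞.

|σ(𝒞)| = 8.  σ(𝒞) = { {}, {1}, {2}, {3}, {1, 2}, {1, 3}, {2, 3}, X }

Trace:
Start: 𝒞 ∪ {∅, X} = { {}, {1}, {1, 2}, X }.
Iteration 1 adds 2:
  {3}  = complement {1, 2}
  {2, 3}  = complement {1}
  |family| = 6
Iteration 2: 1 new —
  {1, 3}  = {3} ∪ {1}
  |family| = 7
Iteration 3: 1 new —
  {2}  = complement {1, 3}
  |family| = 8
After Iteration 4 the family is unchanged; done.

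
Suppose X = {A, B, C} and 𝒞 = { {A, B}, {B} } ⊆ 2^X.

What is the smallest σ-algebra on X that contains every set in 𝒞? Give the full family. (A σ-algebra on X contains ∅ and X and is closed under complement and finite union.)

σ(𝒞) (8 sets): { ∅, {A}, {B}, {C}, {A, B}, {A, C}, {B, C}, X }

Check:
Take S₀ = 𝒞 ∪ {∅, X} = { ∅, {B}, {A, B}, X }.
Step 1 (2 new):
  {C}  = ᶜ of {A, B}
  {A, C}  = ᶜ of {B}
  [6 total]
Step 2: +1 →
  {B, C}  = {C} ∪ {B}
  [7 total]
Step 3. New:
  {A}  = ᶜ of {B, C}
  [8 total]
After Step 4 the family is unchanged; done.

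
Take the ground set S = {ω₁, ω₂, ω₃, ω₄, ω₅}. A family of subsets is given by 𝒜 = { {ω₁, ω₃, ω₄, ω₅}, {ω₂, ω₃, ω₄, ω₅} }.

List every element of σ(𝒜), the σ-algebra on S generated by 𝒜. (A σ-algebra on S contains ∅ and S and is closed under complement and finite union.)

σ(𝒜) = { {}, {ω₁}, {ω₂}, {ω₁, ω₂}, {ω₃, ω₄, ω₅}, {ω₁, ω₃, ω₄, ω₅}, {ω₂, ω₃, ω₄, ω₅}, S }

Trace:
Initial family (4 sets): { {}, {ω₁, ω₃, ω₄, ω₅}, {ω₂, ω₃, ω₄, ω₅}, S }.
Iteration 1 adds 2:
  {ω₁}  = complement {ω₂, ω₃, ω₄, ω₅}
  {ω₂}  = complement {ω₁, ω₃, ω₄, ω₅}
  [6 total]
Iteration 2 adds 1:
  {ω₁, ω₂}  = {ω₂} ∪ {ω₁}
  [7 total]
Iteration 3 adds 1:
  {ω₃, ω₄, ω₅}  = complement {ω₁, ω₂}
  [8 total]
Iteration 4: closed — nothing new.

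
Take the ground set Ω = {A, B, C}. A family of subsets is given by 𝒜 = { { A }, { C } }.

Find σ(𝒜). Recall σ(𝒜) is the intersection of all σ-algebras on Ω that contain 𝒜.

Begin from { {}, { A }, { C }, Ω } (that is, 𝒜 plus ∅ and Ω).
Round 1: 3 new —
  { A, B }  = { C }ᶜ
  { A, C }  = { C } ∪ { A }
  { B, C }  = { A }ᶜ
  [7 total]
Round 2 (1 new):
  { B }  = { A, C }ᶜ
  [8 total]
After Round 3 the family is unchanged; done.

σ(𝒜) = { {}, { A }, { B }, { C }, { A, B }, { A, C }, { B, C }, Ω }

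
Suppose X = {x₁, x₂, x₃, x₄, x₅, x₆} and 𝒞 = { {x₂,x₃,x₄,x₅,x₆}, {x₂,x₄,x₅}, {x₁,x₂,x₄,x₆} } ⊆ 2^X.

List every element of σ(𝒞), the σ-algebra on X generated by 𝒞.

Begin from { {}, {x₂,x₄,x₅}, {x₁,x₂,x₄,x₆}, {x₂,x₃,x₄,x₅,x₆}, X } (that is, 𝒞 plus ∅ and X).
Iteration 1. New:
  {x₁}  = {x₂,x₃,x₄,x₅,x₆}ᶜ
  {x₃,x₅}  = {x₁,x₂,x₄,x₆}ᶜ
  {x₁,x₃,x₆}  = {x₂,x₄,x₅}ᶜ
  {x₁,x₂,x₄,x₅,x₆}  = {x₁,x₂,x₄,x₆} ∪ {x₂,x₄,x₅}
Iteration 2 adds 6:
  {x₃}  = {x₁,x₂,x₄,x₅,x₆}ᶜ
  {x₁,x₃,x₅}  = {x₃,x₅} ∪ {x₁}
  {x₁,x₂,x₄,x₅}  = {x₂,x₄,x₅} ∪ {x₁}
  {x₁,x₃,x₅,x₆}  = {x₁,x₃,x₆} ∪ {x₃,x₅}
  {x₂,x₃,x₄,x₅}  = {x₃,x₅} ∪ {x₂,x₄,x₅}
  {x₁,x₂,x₃,x₄,x₆}  = {x₁,x₂,x₄,x₆} ∪ {x₁,x₃,x₆}
Iteration 3: 7 new —
  {x₅}  = {x₁,x₂,x₃,x₄,x₆}ᶜ
  {x₁,x₃}  = {x₃} ∪ {x₁}
  {x₁,x₆}  = {x₂,x₃,x₄,x₅}ᶜ
  {x₂,x₄}  = {x₁,x₃,x₅,x₆}ᶜ
  {x₃,x₆}  = {x₁,x₂,x₄,x₅}ᶜ
  {x₂,x₄,x₆}  = {x₁,x₃,x₅}ᶜ
  {x₁,x₂,x₃,x₄,x₅}  = {x₃} ∪ {x₁,x₂,x₄,x₅}
Iteration 4 adds 9:
  {x₆}  = {x₁,x₂,x₃,x₄,x₅}ᶜ
  {x₁,x₅}  = {x₅} ∪ {x₁}
  {x₁,x₂,x₄}  = {x₂,x₄} ∪ {x₁}
  {x₁,x₅,x₆}  = {x₁,x₆} ∪ {x₅}
  {x₂,x₃,x₄}  = {x₂,x₄} ∪ {x₃}
  {x₃,x₅,x₆}  = {x₃,x₅} ∪ {x₃,x₆}
  {x₁,x₂,x₃,x₄}  = {x₁,x₃} ∪ {x₂,x₄}
  {x₂,x₃,x₄,x₆}  = {x₂,x₄,x₆} ∪ {x₃}
  {x₂,x₄,x₅,x₆}  = {x₁,x₃}ᶜ
Iteration 5: +1 →
  {x₅,x₆}  = {x₁,x₂,x₃,x₄}ᶜ
Iteration 6: already closed under ᶜ and ∪.

Therefore σ(𝒞) = { {}, {x₁}, {x₃}, {x₅}, {x₆}, {x₁,x₃}, {x₁,x₅}, {x₁,x₆}, {x₂,x₄}, {x₃,x₅}, {x₃,x₆}, {x₅,x₆}, {x₁,x₂,x₄}, {x₁,x₃,x₅}, {x₁,x₃,x₆}, {x₁,x₅,x₆}, {x₂,x₃,x₄}, {x₂,x₄,x₅}, {x₂,x₄,x₆}, {x₃,x₅,x₆}, {x₁,x₂,x₃,x₄}, {x₁,x₂,x₄,x₅}, {x₁,x₂,x₄,x₆}, {x₁,x₃,x₅,x₆}, {x₂,x₃,x₄,x₅}, {x₂,x₃,x₄,x₆}, {x₂,x₄,x₅,x₆}, {x₁,x₂,x₃,x₄,x₅}, {x₁,x₂,x₃,x₄,x₆}, {x₁,x₂,x₄,x₅,x₆}, {x₂,x₃,x₄,x₅,x₆}, X } (|σ(𝒞)| = 32).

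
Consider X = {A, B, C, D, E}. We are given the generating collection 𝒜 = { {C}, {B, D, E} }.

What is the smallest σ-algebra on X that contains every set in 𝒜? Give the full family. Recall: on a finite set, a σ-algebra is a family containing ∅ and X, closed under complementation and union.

Initial family (4 sets): { ∅, {C}, {B, D, E}, X }.
Iteration 1: 3 new —
  {A, C}  = {B, D, E}ᶜ
  {A, B, D, E}  = {C}ᶜ
  {B, C, D, E}  = {C} ∪ {B, D, E}
Iteration 2. New:
  {A}  = {B, C, D, E}ᶜ
After Iteration 3 the family is unchanged; done.

σ(𝒜) = { ∅, {A}, {C}, {A, C}, {B, D, E}, {A, B, D, E}, {B, C, D, E}, X }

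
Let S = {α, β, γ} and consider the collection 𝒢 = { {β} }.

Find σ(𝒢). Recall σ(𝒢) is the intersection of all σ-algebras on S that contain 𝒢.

|σ(𝒢)| = 4.  σ(𝒢) = { {}, {β}, {α, γ}, S }

Derivation:
Initial family (3 sets): { {}, {β}, S }.
Step 1: 1 new —
  {α, γ}  = S∖{β}
  (now 4)
After Step 2 the family is unchanged; done.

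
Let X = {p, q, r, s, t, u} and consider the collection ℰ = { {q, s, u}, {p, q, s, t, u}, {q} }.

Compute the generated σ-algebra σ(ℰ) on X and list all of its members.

σ(ℰ) = { {}, {q}, {r}, {p, t}, {q, r}, {s, u}, {p, q, t}, {p, r, t}, {q, s, u}, {r, s, u}, {p, q, r, t}, {p, s, t, u}, {q, r, s, u}, {p, q, s, t, u}, {p, r, s, t, u}, X }

Derivation:
Begin from { {}, {q}, {q, s, u}, {p, q, s, t, u}, X } (that is, ℰ plus ∅ and X).
Round 1: 3 new —
  {r}  = {p, q, s, t, u}ᶜ
  {p, r, t}  = {q, s, u}ᶜ
  {p, r, s, t, u}  = {q}ᶜ
  [8 total]
Round 2. New:
  {q, r}  = {q} ∪ {r}
  {p, q, r, t}  = {q} ∪ {p, r, t}
  {q, r, s, u}  = {q, s, u} ∪ {r}
  [11 total]
Round 3: +3 →
  {p, t}  = {q, r, s, u}ᶜ
  {s, u}  = {p, q, r, t}ᶜ
  {p, s, t, u}  = {q, r}ᶜ
  [14 total]
Round 4 (2 new):
  {p, q, t}  = {p, t} ∪ {q}
  {r, s, u}  = {r} ∪ {s, u}
  [16 total]
Round 5: closed — nothing new.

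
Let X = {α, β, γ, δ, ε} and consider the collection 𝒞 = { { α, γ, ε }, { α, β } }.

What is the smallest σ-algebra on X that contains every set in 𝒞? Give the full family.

Begin from { {}, { α, β }, { α, γ, ε }, X } (that is, 𝒞 plus ∅ and X).
Pass 1 adds 3:
  { β, δ }  = ᶜ of { α, γ, ε }
  { γ, δ, ε }  = ᶜ of { α, β }
  { α, β, γ, ε }  = { α, γ, ε } ∪ { α, β }
Pass 2. New:
  { δ }  = ᶜ of { α, β, γ, ε }
  { α, β, δ }  = { α, β } ∪ { β, δ }
  { α, γ, δ, ε }  = { γ, δ, ε } ∪ { α, γ, ε }
  { β, γ, δ, ε }  = { γ, δ, ε } ∪ { β, δ }
Pass 3 (3 new):
  { α }  = ᶜ of { β, γ, δ, ε }
  { β }  = ᶜ of { α, γ, δ, ε }
  { γ, ε }  = ᶜ of { α, β, δ }
Pass 4. New:
  { α, δ }  = { δ } ∪ { α }
  { β, γ, ε }  = { γ, ε } ∪ { β }
Pass 5: stable.

Hence σ(𝒞) has 16 members: { {}, { α }, { β }, { δ }, { α, β }, { α, δ }, { β, δ }, { γ, ε }, { α, β, δ }, { α, γ, ε }, { β, γ, ε }, { γ, δ, ε }, { α, β, γ, ε }, { α, γ, δ, ε }, { β, γ, δ, ε }, X }.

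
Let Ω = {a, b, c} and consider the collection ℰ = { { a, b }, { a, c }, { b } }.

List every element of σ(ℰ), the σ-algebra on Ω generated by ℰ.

Take S₀ = ℰ ∪ {∅, Ω} = { {  }, { b }, { a, b }, { a, c }, Ω }.
Step 1: +1 →
  { c }  = { a, b }ᶜ
  [6 total]
Step 2 (1 new):
  { b, c }  = { c } ∪ { b }
  [7 total]
Step 3 adds 1:
  { a }  = { b, c }ᶜ
  [8 total]
After Step 4 the family is unchanged; done.

Therefore σ(ℰ) = { {  }, { a }, { b }, { c }, { a, b }, { a, c }, { b, c }, Ω } (|σ(ℰ)| = 8).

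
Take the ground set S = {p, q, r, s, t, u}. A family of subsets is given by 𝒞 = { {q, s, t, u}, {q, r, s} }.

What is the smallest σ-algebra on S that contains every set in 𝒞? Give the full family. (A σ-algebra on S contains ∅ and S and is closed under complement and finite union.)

σ(𝒞) = { {}, {p}, {r}, {p, r}, {q, s}, {t, u}, {p, q, s}, {p, t, u}, {q, r, s}, {r, t, u}, {p, q, r, s}, {p, r, t, u}, {q, s, t, u}, {p, q, s, t, u}, {q, r, s, t, u}, S }

Working:
Initial family (4 sets): { {}, {q, r, s}, {q, s, t, u}, S }.
Step 1 (3 new):
  {p, r}  = ᶜ of {q, s, t, u}
  {p, t, u}  = ᶜ of {q, r, s}
  {q, r, s, t, u}  = {q, s, t, u} ∪ {q, r, s}
  [7 total]
Step 2: 4 new —
  {p}  = ᶜ of {q, r, s, t, u}
  {p, q, r, s}  = {q, r, s} ∪ {p, r}
  {p, r, t, u}  = {p, t, u} ∪ {p, r}
  {p, q, s, t, u}  = {q, s, t, u} ∪ {p, t, u}
  [11 total]
Step 3 adds 3:
  {r}  = ᶜ of {p, q, s, t, u}
  {q, s}  = ᶜ of {p, r, t, u}
  {t, u}  = ᶜ of {p, q, r, s}
  [14 total]
Step 4 (2 new):
  {p, q, s}  = {q, s} ∪ {p}
  {r, t, u}  = {r} ∪ {t, u}
  [16 total]
Step 5: no new sets; the family is a σ-algebra.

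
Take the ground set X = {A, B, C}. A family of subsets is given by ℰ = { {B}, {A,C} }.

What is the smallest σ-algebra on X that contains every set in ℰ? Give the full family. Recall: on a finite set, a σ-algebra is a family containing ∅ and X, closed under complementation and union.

σ(ℰ) (4 sets): { ∅, {B}, {A,C}, X }

Working:
Seed the family with ℰ together with ∅ and X: { ∅, {B}, {A,C}, X }.
After Iteration 1 the family is unchanged; done.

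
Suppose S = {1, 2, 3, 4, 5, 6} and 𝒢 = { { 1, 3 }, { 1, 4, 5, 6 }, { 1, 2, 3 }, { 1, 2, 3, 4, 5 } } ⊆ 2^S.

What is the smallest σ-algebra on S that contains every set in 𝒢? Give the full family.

σ(𝒢) (32 sets): { ∅, { 1 }, { 2 }, { 3 }, { 6 }, { 1, 2 }, { 1, 3 }, { 1, 6 }, { 2, 3 }, { 2, 6 }, { 3, 6 }, { 4, 5 }, { 1, 2, 3 }, { 1, 2, 6 }, { 1, 3, 6 }, { 1, 4, 5 }, { 2, 3, 6 }, { 2, 4, 5 }, { 3, 4, 5 }, { 4, 5, 6 }, { 1, 2, 3, 6 }, { 1, 2, 4, 5 }, { 1, 3, 4, 5 }, { 1, 4, 5, 6 }, { 2, 3, 4, 5 }, { 2, 4, 5, 6 }, { 3, 4, 5, 6 }, { 1, 2, 3, 4, 5 }, { 1, 2, 4, 5, 6 }, { 1, 3, 4, 5, 6 }, { 2, 3, 4, 5, 6 }, S }

Derivation:
Initial family (6 sets): { ∅, { 1, 3 }, { 1, 2, 3 }, { 1, 4, 5, 6 }, { 1, 2, 3, 4, 5 }, S }.
Iteration 1. New:
  { 6 }  = ᶜ of { 1, 2, 3, 4, 5 }
  { 2, 3 }  = ᶜ of { 1, 4, 5, 6 }
  { 4, 5, 6 }  = ᶜ of { 1, 2, 3 }
  { 2, 4, 5, 6 }  = ᶜ of { 1, 3 }
  { 1, 3, 4, 5, 6 }  = { 1, 3 } ∪ { 1, 4, 5, 6 }
Iteration 2: 6 new —
  { 2 }  = ᶜ of { 1, 3, 4, 5, 6 }
  { 1, 3, 6 }  = { 6 } ∪ { 1, 3 }
  { 2, 3, 6 }  = { 6 } ∪ { 2, 3 }
  { 1, 2, 3, 6 }  = { 1, 2, 3 } ∪ { 6 }
  { 1, 2, 4, 5, 6 }  = { 1, 4, 5, 6 } ∪ { 2, 4, 5, 6 }
  { 2, 3, 4, 5, 6 }  = { 2, 4, 5, 6 } ∪ { 2, 3 }
Iteration 3 adds 6:
  { 1 }  = ᶜ of { 2, 3, 4, 5, 6 }
  { 3 }  = ᶜ of { 1, 2, 4, 5, 6 }
  { 2, 6 }  = { 2 } ∪ { 6 }
  { 4, 5 }  = ᶜ of { 1, 2, 3, 6 }
  { 1, 4, 5 }  = ᶜ of { 2, 3, 6 }
  { 2, 4, 5 }  = ᶜ of { 1, 3, 6 }
Iteration 4: 9 new —
  { 1, 2 }  = { 2 } ∪ { 1 }
  { 1, 6 }  = { 6 } ∪ { 1 }
  { 3, 6 }  = { 6 } ∪ { 3 }
  { 1, 2, 6 }  = { 2, 6 } ∪ { 1 }
  { 3, 4, 5 }  = { 4, 5 } ∪ { 3 }
  { 1, 2, 4, 5 }  = { 1, 4, 5 } ∪ { 2 }
  { 1, 3, 4, 5 }  = ᶜ of { 2, 6 }
  { 2, 3, 4, 5 }  = { 4, 5 } ∪ { 2, 3 }
  { 3, 4, 5, 6 }  = { 3 } ∪ { 4, 5, 6 }
Iteration 5: stable.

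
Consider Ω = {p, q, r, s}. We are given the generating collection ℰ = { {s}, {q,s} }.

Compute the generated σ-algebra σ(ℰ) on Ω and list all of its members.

σ(ℰ) = { {}, {q}, {s}, {p,r}, {q,s}, {p,q,r}, {p,r,s}, Ω }

Working:
Begin from { {}, {s}, {q,s}, Ω } (that is, ℰ plus ∅ and Ω).
Round 1: 2 new —
  {p,r}  = ᶜ of {q,s}
  {p,q,r}  = ᶜ of {s}
  (now 6)
Round 2: +1 →
  {p,r,s}  = {p,r} ∪ {s}
  (now 7)
Round 3. New:
  {q}  = ᶜ of {p,r,s}
  (now 8)
Round 4: stable.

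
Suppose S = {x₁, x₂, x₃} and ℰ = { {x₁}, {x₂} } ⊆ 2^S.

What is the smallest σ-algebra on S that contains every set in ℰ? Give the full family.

Answer: σ(ℰ) = { {}, {x₁}, {x₂}, {x₃}, {x₁, x₂}, {x₁, x₃}, {x₂, x₃}, S }

Check:
Take S₀ = ℰ ∪ {∅, S} = { {}, {x₁}, {x₂}, S }.
Iteration 1 adds 3:
  {x₁, x₂}  = {x₁} ∪ {x₂}
  {x₁, x₃}  = complement {x₂}
  {x₂, x₃}  = complement {x₁}
  (now 7)
Iteration 2 adds 1:
  {x₃}  = complement {x₁, x₂}
  (now 8)
After Iteration 3 the family is unchanged; done.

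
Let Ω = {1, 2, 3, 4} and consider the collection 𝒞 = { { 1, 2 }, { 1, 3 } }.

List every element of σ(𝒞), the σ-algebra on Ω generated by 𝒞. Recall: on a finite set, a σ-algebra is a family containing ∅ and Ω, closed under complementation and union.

σ(𝒞) (16 sets): { ∅, { 1 }, { 2 }, { 3 }, { 4 }, { 1, 2 }, { 1, 3 }, { 1, 4 }, { 2, 3 }, { 2, 4 }, { 3, 4 }, { 1, 2, 3 }, { 1, 2, 4 }, { 1, 3, 4 }, { 2, 3, 4 }, Ω }

Working:
Start: 𝒞 ∪ {∅, Ω} = { ∅, { 1, 2 }, { 1, 3 }, Ω }.
Iteration 1: 3 new —
  { 2, 4 }  = { 1, 3 }ᶜ
  { 3, 4 }  = { 1, 2 }ᶜ
  { 1, 2, 3 }  = { 1, 2 } ∪ { 1, 3 }
  — 7 sets.
Iteration 2: +4 →
  { 4 }  = { 1, 2, 3 }ᶜ
  { 1, 2, 4 }  = { 1, 2 } ∪ { 2, 4 }
  { 1, 3, 4 }  = { 3, 4 } ∪ { 1, 3 }
  { 2, 3, 4 }  = { 3, 4 } ∪ { 2, 4 }
  — 11 sets.
Iteration 3 adds 3:
  { 1 }  = { 2, 3, 4 }ᶜ
  { 2 }  = { 1, 3, 4 }ᶜ
  { 3 }  = { 1, 2, 4 }ᶜ
  — 14 sets.
Iteration 4 (2 new):
  { 1, 4 }  = { 4 } ∪ { 1 }
  { 2, 3 }  = { 3 } ∪ { 2 }
  — 16 sets.
Iteration 5: no new sets; the family is a σ-algebra.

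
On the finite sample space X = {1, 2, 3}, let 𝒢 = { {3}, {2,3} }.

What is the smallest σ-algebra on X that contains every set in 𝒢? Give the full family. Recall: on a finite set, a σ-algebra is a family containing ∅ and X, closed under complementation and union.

Seed the family with 𝒢 together with ∅ and X: { ∅, {3}, {2,3}, X }.
Step 1 adds 2:
  {1}  = {2,3}ᶜ
  {1,2}  = {3}ᶜ
  (now 6)
Step 2 (1 new):
  {1,3}  = {3} ∪ {1}
  (now 7)
Step 3 (1 new):
  {2}  = {1,3}ᶜ
  (now 8)
Step 4: already closed under ᶜ and ∪.

|σ(𝒢)| = 8.  σ(𝒢) = { ∅, {1}, {2}, {3}, {1,2}, {1,3}, {2,3}, X }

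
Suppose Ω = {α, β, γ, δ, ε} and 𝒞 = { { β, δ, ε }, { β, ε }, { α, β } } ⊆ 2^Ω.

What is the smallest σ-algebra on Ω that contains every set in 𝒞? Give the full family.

Start: 𝒞 ∪ {∅, Ω} = { {  }, { α, β }, { β, ε }, { β, δ, ε }, Ω }.
Iteration 1 adds 5:
  { α, γ }  = complement { β, δ, ε }
  { α, β, ε }  = { β, ε } ∪ { α, β }
  { α, γ, δ }  = complement { β, ε }
  { γ, δ, ε }  = complement { α, β }
  { α, β, δ, ε }  = { α, β } ∪ { β, δ, ε }
Iteration 2: 7 new —
  { γ }  = complement { α, β, δ, ε }
  { γ, δ }  = complement { α, β, ε }
  { α, β, γ }  = { α, β } ∪ { α, γ }
  { α, β, γ, δ }  = { α, β } ∪ { α, γ, δ }
  { α, β, γ, ε }  = { β, ε } ∪ { α, γ }
  { α, γ, δ, ε }  = { γ, δ, ε } ∪ { α, γ, δ }
  { β, γ, δ, ε }  = { β, ε } ∪ { γ, δ, ε }
Iteration 3 (6 new):
  { α }  = complement { β, γ, δ, ε }
  { β }  = complement { α, γ, δ, ε }
  { δ }  = complement { α, β, γ, ε }
  { ε }  = complement { α, β, γ, δ }
  { δ, ε }  = complement { α, β, γ }
  { β, γ, ε }  = { γ } ∪ { β, ε }
Iteration 4 adds 9:
  { α, δ }  = complement { β, γ, ε }
  { α, ε }  = { ε } ∪ { α }
  { β, γ }  = { β } ∪ { γ }
  { β, δ }  = { β } ∪ { δ }
  { γ, ε }  = { ε } ∪ { γ }
  { α, β, δ }  = { α, β } ∪ { δ }
  { α, γ, ε }  = { ε } ∪ { α, γ }
  { α, δ, ε }  = { δ, ε } ∪ { α }
  { β, γ, δ }  = { γ, δ } ∪ { β }
Iteration 5: closed — nothing new.

σ(𝒞) = { {  }, { α }, { β }, { γ }, { δ }, { ε }, { α, β }, { α, γ }, { α, δ }, { α, ε }, { β, γ }, { β, δ }, { β, ε }, { γ, δ }, { γ, ε }, { δ, ε }, { α, β, γ }, { α, β, δ }, { α, β, ε }, { α, γ, δ }, { α, γ, ε }, { α, δ, ε }, { β, γ, δ }, { β, γ, ε }, { β, δ, ε }, { γ, δ, ε }, { α, β, γ, δ }, { α, β, γ, ε }, { α, β, δ, ε }, { α, γ, δ, ε }, { β, γ, δ, ε }, Ω }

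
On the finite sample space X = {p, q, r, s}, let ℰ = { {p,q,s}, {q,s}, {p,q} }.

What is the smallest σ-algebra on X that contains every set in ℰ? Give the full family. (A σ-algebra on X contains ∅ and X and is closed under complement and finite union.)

Take S₀ = ℰ ∪ {∅, X} = { ∅, {p,q}, {q,s}, {p,q,s}, X }.
Round 1. New:
  {r}  = X∖{p,q,s}
  {p,r}  = X∖{q,s}
  {r,s}  = X∖{p,q}
  [8 total]
Round 2: 3 new —
  {p,q,r}  = {r} ∪ {p,q}
  {p,r,s}  = {r,s} ∪ {p,r}
  {q,r,s}  = {r} ∪ {q,s}
  [11 total]
Round 3 adds 3:
  {p}  = X∖{q,r,s}
  {q}  = X∖{p,r,s}
  {s}  = X∖{p,q,r}
  [14 total]
Round 4. New:
  {p,s}  = {s} ∪ {p}
  {q,r}  = {r} ∪ {q}
  [16 total]
After Round 5 the family is unchanged; done.

Therefore σ(ℰ) = { ∅, {p}, {q}, {r}, {s}, {p,q}, {p,r}, {p,s}, {q,r}, {q,s}, {r,s}, {p,q,r}, {p,q,s}, {p,r,s}, {q,r,s}, X } (|σ(ℰ)| = 16).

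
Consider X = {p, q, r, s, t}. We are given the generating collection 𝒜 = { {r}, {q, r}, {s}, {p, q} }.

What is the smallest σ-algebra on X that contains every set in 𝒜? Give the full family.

Initial family (6 sets): { {}, {r}, {s}, {p, q}, {q, r}, X }.
Pass 1: +8 →
  {r, s}  = {r} ∪ {s}
  {p, q, r}  = {r} ∪ {p, q}
  {p, q, s}  = {p, q} ∪ {s}
  {p, s, t}  = ᶜ of {q, r}
  {q, r, s}  = {q, r} ∪ {s}
  {r, s, t}  = ᶜ of {p, q}
  {p, q, r, t}  = ᶜ of {s}
  {p, q, s, t}  = ᶜ of {r}
  — 14 sets.
Pass 2 (7 new):
  {p, t}  = ᶜ of {q, r, s}
  {r, t}  = ᶜ of {p, q, s}
  {s, t}  = ᶜ of {p, q, r}
  {p, q, t}  = ᶜ of {r, s}
  {p, q, r, s}  = {r, s} ∪ {p, q, r}
  {p, r, s, t}  = {p, s, t} ∪ {r, s, t}
  {q, r, s, t}  = {r, s, t} ∪ {q, r, s}
  — 21 sets.
Pass 3 (5 new):
  {p}  = ᶜ of {q, r, s, t}
  {q}  = ᶜ of {p, r, s, t}
  {t}  = ᶜ of {p, q, r, s}
  {p, r, t}  = {p, t} ∪ {r, t}
  {q, r, t}  = {r, t} ∪ {q, r}
  — 26 sets.
Pass 4 adds 6:
  {p, r}  = {r} ∪ {p}
  {p, s}  = ᶜ of {q, r, t}
  {q, s}  = ᶜ of {p, r, t}
  {q, t}  = {q} ∪ {t}
  {p, r, s}  = {r, s} ∪ {p}
  {q, s, t}  = {q} ∪ {s, t}
  — 32 sets.
Pass 5: stable.

Therefore σ(𝒜) = { {}, {p}, {q}, {r}, {s}, {t}, {p, q}, {p, r}, {p, s}, {p, t}, {q, r}, {q, s}, {q, t}, {r, s}, {r, t}, {s, t}, {p, q, r}, {p, q, s}, {p, q, t}, {p, r, s}, {p, r, t}, {p, s, t}, {q, r, s}, {q, r, t}, {q, s, t}, {r, s, t}, {p, q, r, s}, {p, q, r, t}, {p, q, s, t}, {p, r, s, t}, {q, r, s, t}, X } (|σ(𝒜)| = 32).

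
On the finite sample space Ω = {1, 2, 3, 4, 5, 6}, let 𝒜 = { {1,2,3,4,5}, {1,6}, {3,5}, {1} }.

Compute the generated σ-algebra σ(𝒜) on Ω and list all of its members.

Take S₀ = 𝒜 ∪ {∅, Ω} = { {}, {1}, {1,6}, {3,5}, {1,2,3,4,5}, Ω }.
Step 1 (6 new):
  {6}  = complement {1,2,3,4,5}
  {1,3,5}  = {3,5} ∪ {1}
  {1,2,4,6}  = complement {3,5}
  {1,3,5,6}  = {1,6} ∪ {3,5}
  {2,3,4,5}  = complement {1,6}
  {2,3,4,5,6}  = complement {1}
  |family| = 12
Step 2: +3 →
  {2,4}  = complement {1,3,5,6}
  {2,4,6}  = complement {1,3,5}
  {3,5,6}  = {6} ∪ {3,5}
  |family| = 15
Step 3. New:
  {1,2,4}  = complement {3,5,6}
  |family| = 16
Step 4: already closed under ᶜ and ∪.

|σ(𝒜)| = 16.  σ(𝒜) = { {}, {1}, {6}, {1,6}, {2,4}, {3,5}, {1,2,4}, {1,3,5}, {2,4,6}, {3,5,6}, {1,2,4,6}, {1,3,5,6}, {2,3,4,5}, {1,2,3,4,5}, {2,3,4,5,6}, Ω }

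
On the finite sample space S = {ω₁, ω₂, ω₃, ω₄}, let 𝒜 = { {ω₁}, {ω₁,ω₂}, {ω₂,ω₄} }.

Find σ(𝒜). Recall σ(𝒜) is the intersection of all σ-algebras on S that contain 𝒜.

Initial family (5 sets): { {}, {ω₁}, {ω₁,ω₂}, {ω₂,ω₄}, S }.
Pass 1 (4 new):
  {ω₁,ω₃}  = {ω₂,ω₄}ᶜ
  {ω₃,ω₄}  = {ω₁,ω₂}ᶜ
  {ω₁,ω₂,ω₄}  = {ω₁,ω₂} ∪ {ω₂,ω₄}
  {ω₂,ω₃,ω₄}  = {ω₁}ᶜ
  |family| = 9
Pass 2 (3 new):
  {ω₃}  = {ω₁,ω₂,ω₄}ᶜ
  {ω₁,ω₂,ω₃}  = {ω₁,ω₂} ∪ {ω₁,ω₃}
  {ω₁,ω₃,ω₄}  = {ω₃,ω₄} ∪ {ω₁,ω₃}
  |family| = 12
Pass 3 adds 2:
  {ω₂}  = {ω₁,ω₃,ω₄}ᶜ
  {ω₄}  = {ω₁,ω₂,ω₃}ᶜ
  |family| = 14
Pass 4 (2 new):
  {ω₁,ω₄}  = {ω₄} ∪ {ω₁}
  {ω₂,ω₃}  = {ω₃} ∪ {ω₂}
  |family| = 16
Pass 5: already closed under ᶜ and ∪.

σ(𝒜) = { {}, {ω₁}, {ω₂}, {ω₃}, {ω₄}, {ω₁,ω₂}, {ω₁,ω₃}, {ω₁,ω₄}, {ω₂,ω₃}, {ω₂,ω₄}, {ω₃,ω₄}, {ω₁,ω₂,ω₃}, {ω₁,ω₂,ω₄}, {ω₁,ω₃,ω₄}, {ω₂,ω₃,ω₄}, S }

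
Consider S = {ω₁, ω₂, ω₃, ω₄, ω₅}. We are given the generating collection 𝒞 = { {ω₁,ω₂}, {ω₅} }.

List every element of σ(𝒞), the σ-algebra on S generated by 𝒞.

Take S₀ = 𝒞 ∪ {∅, S} = { {}, {ω₅}, {ω₁,ω₂}, S }.
Iteration 1 adds 3:
  {ω₁,ω₂,ω₅}  = {ω₁,ω₂} ∪ {ω₅}
  {ω₃,ω₄,ω₅}  = complement {ω₁,ω₂}
  {ω₁,ω₂,ω₃,ω₄}  = complement {ω₅}
  |family| = 7
Iteration 2. New:
  {ω₃,ω₄}  = complement {ω₁,ω₂,ω₅}
  |family| = 8
Iteration 3: no new sets; the family is a σ-algebra.

|σ(𝒞)| = 8.  σ(𝒞) = { {}, {ω₅}, {ω₁,ω₂}, {ω₃,ω₄}, {ω₁,ω₂,ω₅}, {ω₃,ω₄,ω₅}, {ω₁,ω₂,ω₃,ω₄}, S }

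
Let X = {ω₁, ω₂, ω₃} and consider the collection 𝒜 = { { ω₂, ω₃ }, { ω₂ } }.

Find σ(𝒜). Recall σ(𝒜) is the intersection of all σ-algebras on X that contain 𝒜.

Seed the family with 𝒜 together with ∅ and X: { ∅, { ω₂ }, { ω₂, ω₃ }, X }.
Iteration 1. New:
  { ω₁ }  = { ω₂, ω₃ }ᶜ
  { ω₁, ω₃ }  = { ω₂ }ᶜ
  |family| = 6
Iteration 2. New:
  { ω₁, ω₂ }  = { ω₂ } ∪ { ω₁ }
  |family| = 7
Iteration 3: +1 →
  { ω₃ }  = { ω₁, ω₂ }ᶜ
  |family| = 8
Iteration 4: no new sets; the family is a σ-algebra.

Therefore σ(𝒜) = { ∅, { ω₁ }, { ω₂ }, { ω₃ }, { ω₁, ω₂ }, { ω₁, ω₃ }, { ω₂, ω₃ }, X } (|σ(𝒜)| = 8).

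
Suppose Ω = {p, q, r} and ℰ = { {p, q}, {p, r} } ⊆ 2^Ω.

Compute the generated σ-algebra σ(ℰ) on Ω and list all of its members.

Seed the family with ℰ together with ∅ and Ω: { ∅, {p, q}, {p, r}, Ω }.
Round 1 (2 new):
  {q}  = {p, r}ᶜ
  {r}  = {p, q}ᶜ
  [6 total]
Round 2: 1 new —
  {q, r}  = {r} ∪ {q}
  [7 total]
Round 3: +1 →
  {p}  = {q, r}ᶜ
  [8 total]
Round 4: stable.

σ(ℰ) = { ∅, {p}, {q}, {r}, {p, q}, {p, r}, {q, r}, Ω }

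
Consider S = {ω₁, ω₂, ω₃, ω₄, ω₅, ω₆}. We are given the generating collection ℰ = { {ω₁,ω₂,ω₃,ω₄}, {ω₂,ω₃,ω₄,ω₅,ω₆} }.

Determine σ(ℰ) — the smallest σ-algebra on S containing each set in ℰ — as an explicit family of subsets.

Begin from { {}, {ω₁,ω₂,ω₃,ω₄}, {ω₂,ω₃,ω₄,ω₅,ω₆}, S } (that is, ℰ plus ∅ and S).
Step 1: 2 new —
  {ω₁}  = S∖{ω₂,ω₃,ω₄,ω₅,ω₆}
  {ω₅,ω₆}  = S∖{ω₁,ω₂,ω₃,ω₄}
  |family| = 6
Step 2 (1 new):
  {ω₁,ω₅,ω₆}  = {ω₅,ω₆} ∪ {ω₁}
  |family| = 7
Step 3. New:
  {ω₂,ω₃,ω₄}  = S∖{ω₁,ω₅,ω₆}
  |family| = 8
Step 4: closed — nothing new.

Therefore σ(ℰ) = { {}, {ω₁}, {ω₅,ω₆}, {ω₁,ω₅,ω₆}, {ω₂,ω₃,ω₄}, {ω₁,ω₂,ω₃,ω₄}, {ω₂,ω₃,ω₄,ω₅,ω₆}, S } (|σ(ℰ)| = 8).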